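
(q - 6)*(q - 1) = q^2 - 7*q + 6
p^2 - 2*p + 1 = (p - 1)^2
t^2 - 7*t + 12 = (t - 4)*(t - 3)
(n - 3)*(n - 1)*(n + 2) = n^3 - 2*n^2 - 5*n + 6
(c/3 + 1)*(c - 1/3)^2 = c^3/3 + 7*c^2/9 - 17*c/27 + 1/9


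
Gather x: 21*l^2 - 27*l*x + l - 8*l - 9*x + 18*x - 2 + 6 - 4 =21*l^2 - 7*l + x*(9 - 27*l)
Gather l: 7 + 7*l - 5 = 7*l + 2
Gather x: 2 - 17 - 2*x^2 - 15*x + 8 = -2*x^2 - 15*x - 7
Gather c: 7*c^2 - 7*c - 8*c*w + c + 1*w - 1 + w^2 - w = 7*c^2 + c*(-8*w - 6) + w^2 - 1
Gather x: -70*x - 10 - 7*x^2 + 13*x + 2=-7*x^2 - 57*x - 8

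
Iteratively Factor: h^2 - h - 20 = (h + 4)*(h - 5)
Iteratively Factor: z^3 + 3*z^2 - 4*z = (z - 1)*(z^2 + 4*z) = (z - 1)*(z + 4)*(z)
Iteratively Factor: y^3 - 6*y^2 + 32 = (y + 2)*(y^2 - 8*y + 16) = (y - 4)*(y + 2)*(y - 4)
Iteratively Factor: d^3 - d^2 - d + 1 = (d + 1)*(d^2 - 2*d + 1) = (d - 1)*(d + 1)*(d - 1)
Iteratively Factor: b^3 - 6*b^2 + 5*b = (b)*(b^2 - 6*b + 5) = b*(b - 1)*(b - 5)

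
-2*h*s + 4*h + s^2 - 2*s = (-2*h + s)*(s - 2)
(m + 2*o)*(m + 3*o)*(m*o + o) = m^3*o + 5*m^2*o^2 + m^2*o + 6*m*o^3 + 5*m*o^2 + 6*o^3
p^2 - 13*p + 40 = (p - 8)*(p - 5)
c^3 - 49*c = c*(c - 7)*(c + 7)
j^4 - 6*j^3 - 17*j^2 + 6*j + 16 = (j - 8)*(j - 1)*(j + 1)*(j + 2)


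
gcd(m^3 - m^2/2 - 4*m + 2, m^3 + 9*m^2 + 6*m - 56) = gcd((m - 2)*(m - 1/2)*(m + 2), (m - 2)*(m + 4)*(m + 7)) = m - 2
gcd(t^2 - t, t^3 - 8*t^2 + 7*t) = t^2 - t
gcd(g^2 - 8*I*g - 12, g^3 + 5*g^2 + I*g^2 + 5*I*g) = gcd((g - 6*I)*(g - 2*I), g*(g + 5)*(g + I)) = 1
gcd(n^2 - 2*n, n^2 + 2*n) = n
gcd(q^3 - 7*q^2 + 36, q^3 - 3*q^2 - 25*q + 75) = q - 3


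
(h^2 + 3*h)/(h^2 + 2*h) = (h + 3)/(h + 2)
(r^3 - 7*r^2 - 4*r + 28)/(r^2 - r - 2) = (r^2 - 5*r - 14)/(r + 1)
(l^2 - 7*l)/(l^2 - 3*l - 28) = l/(l + 4)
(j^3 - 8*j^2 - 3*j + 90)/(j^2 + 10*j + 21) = (j^2 - 11*j + 30)/(j + 7)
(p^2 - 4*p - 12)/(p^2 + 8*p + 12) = (p - 6)/(p + 6)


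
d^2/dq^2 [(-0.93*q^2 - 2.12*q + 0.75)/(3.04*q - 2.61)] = (7.105427357601e-15*q^2 + 7.105427357601e-15*q - 32.449962)/(28.094464*q^3 - 72.361728*q^2 + 62.126352*q - 17.779581)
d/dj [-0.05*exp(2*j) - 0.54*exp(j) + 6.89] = (-0.1*exp(j) - 0.54)*exp(j)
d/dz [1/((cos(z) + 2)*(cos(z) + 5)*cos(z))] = (3*sin(z) + 10*sin(z)/cos(z)^2 + 14*tan(z))/((cos(z) + 2)^2*(cos(z) + 5)^2)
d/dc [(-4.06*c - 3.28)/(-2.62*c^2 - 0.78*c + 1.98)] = (10.6372*c^2 + 3.1668*c - (4.06*c + 3.28)*(5.24*c + 0.78) - 8.0388)/(2.62*c^2 + 0.78*c - 1.98)^2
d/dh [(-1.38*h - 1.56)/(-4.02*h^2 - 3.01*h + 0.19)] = (5.5476*h^2 + 4.1538*h - (1.38*h + 1.56)*(8.04*h + 3.01) - 0.2622)/(4.02*h^2 + 3.01*h - 0.19)^2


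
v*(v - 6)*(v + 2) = v^3 - 4*v^2 - 12*v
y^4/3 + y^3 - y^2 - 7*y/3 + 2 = (y/3 + 1)*(y - 1)^2*(y + 2)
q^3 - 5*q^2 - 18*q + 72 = (q - 6)*(q - 3)*(q + 4)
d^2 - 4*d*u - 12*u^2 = (d - 6*u)*(d + 2*u)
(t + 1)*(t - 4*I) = t^2 + t - 4*I*t - 4*I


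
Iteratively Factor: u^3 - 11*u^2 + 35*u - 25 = (u - 5)*(u^2 - 6*u + 5) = (u - 5)*(u - 1)*(u - 5)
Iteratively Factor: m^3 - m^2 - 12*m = (m)*(m^2 - m - 12) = m*(m + 3)*(m - 4)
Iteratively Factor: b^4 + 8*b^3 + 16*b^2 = (b)*(b^3 + 8*b^2 + 16*b) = b*(b + 4)*(b^2 + 4*b) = b^2*(b + 4)*(b + 4)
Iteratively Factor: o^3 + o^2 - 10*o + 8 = (o - 1)*(o^2 + 2*o - 8) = (o - 1)*(o + 4)*(o - 2)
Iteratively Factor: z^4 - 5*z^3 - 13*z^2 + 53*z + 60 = (z + 3)*(z^3 - 8*z^2 + 11*z + 20) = (z - 4)*(z + 3)*(z^2 - 4*z - 5) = (z - 5)*(z - 4)*(z + 3)*(z + 1)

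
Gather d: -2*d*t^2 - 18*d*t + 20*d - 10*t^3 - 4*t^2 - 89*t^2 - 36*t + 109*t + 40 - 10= d*(-2*t^2 - 18*t + 20) - 10*t^3 - 93*t^2 + 73*t + 30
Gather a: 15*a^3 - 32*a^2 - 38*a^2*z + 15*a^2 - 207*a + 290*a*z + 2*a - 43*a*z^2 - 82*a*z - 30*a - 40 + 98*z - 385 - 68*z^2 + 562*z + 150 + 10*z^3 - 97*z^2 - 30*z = 15*a^3 + a^2*(-38*z - 17) + a*(-43*z^2 + 208*z - 235) + 10*z^3 - 165*z^2 + 630*z - 275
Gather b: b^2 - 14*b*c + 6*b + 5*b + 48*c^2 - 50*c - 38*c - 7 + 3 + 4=b^2 + b*(11 - 14*c) + 48*c^2 - 88*c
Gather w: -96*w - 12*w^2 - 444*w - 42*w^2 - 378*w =-54*w^2 - 918*w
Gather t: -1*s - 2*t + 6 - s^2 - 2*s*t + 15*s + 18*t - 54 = -s^2 + 14*s + t*(16 - 2*s) - 48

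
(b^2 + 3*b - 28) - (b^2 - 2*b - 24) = 5*b - 4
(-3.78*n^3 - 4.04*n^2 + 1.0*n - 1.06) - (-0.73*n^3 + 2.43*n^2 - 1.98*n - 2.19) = -3.05*n^3 - 6.47*n^2 + 2.98*n + 1.13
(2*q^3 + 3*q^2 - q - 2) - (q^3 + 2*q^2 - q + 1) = q^3 + q^2 - 3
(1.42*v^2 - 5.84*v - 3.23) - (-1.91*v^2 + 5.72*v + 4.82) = 3.33*v^2 - 11.56*v - 8.05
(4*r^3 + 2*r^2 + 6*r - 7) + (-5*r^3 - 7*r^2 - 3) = -r^3 - 5*r^2 + 6*r - 10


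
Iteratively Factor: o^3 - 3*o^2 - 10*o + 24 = (o - 4)*(o^2 + o - 6) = (o - 4)*(o + 3)*(o - 2)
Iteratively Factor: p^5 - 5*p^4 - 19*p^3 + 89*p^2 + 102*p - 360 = (p - 5)*(p^4 - 19*p^2 - 6*p + 72) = (p - 5)*(p + 3)*(p^3 - 3*p^2 - 10*p + 24) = (p - 5)*(p + 3)^2*(p^2 - 6*p + 8) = (p - 5)*(p - 4)*(p + 3)^2*(p - 2)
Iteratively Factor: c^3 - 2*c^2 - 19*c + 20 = (c - 5)*(c^2 + 3*c - 4) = (c - 5)*(c + 4)*(c - 1)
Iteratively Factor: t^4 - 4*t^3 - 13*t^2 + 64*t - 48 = (t + 4)*(t^3 - 8*t^2 + 19*t - 12) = (t - 4)*(t + 4)*(t^2 - 4*t + 3) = (t - 4)*(t - 1)*(t + 4)*(t - 3)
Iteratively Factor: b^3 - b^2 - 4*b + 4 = (b - 1)*(b^2 - 4) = (b - 1)*(b + 2)*(b - 2)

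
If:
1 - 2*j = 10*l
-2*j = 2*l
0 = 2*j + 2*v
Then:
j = -1/8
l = 1/8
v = 1/8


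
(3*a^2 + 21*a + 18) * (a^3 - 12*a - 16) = 3*a^5 + 21*a^4 - 18*a^3 - 300*a^2 - 552*a - 288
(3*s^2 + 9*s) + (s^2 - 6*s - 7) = 4*s^2 + 3*s - 7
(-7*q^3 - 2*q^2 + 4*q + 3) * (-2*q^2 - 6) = 14*q^5 + 4*q^4 + 34*q^3 + 6*q^2 - 24*q - 18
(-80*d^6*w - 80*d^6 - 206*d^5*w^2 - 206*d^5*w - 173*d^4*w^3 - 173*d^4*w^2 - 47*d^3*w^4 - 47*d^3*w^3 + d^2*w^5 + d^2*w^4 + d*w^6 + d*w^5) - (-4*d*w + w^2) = -80*d^6*w - 80*d^6 - 206*d^5*w^2 - 206*d^5*w - 173*d^4*w^3 - 173*d^4*w^2 - 47*d^3*w^4 - 47*d^3*w^3 + d^2*w^5 + d^2*w^4 + d*w^6 + d*w^5 + 4*d*w - w^2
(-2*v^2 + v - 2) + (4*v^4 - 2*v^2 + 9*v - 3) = 4*v^4 - 4*v^2 + 10*v - 5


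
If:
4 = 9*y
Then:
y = 4/9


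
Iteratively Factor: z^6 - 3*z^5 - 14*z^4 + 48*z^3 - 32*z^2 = (z)*(z^5 - 3*z^4 - 14*z^3 + 48*z^2 - 32*z) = z*(z - 1)*(z^4 - 2*z^3 - 16*z^2 + 32*z) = z*(z - 2)*(z - 1)*(z^3 - 16*z) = z*(z - 4)*(z - 2)*(z - 1)*(z^2 + 4*z) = z*(z - 4)*(z - 2)*(z - 1)*(z + 4)*(z)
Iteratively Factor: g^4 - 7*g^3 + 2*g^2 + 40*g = (g + 2)*(g^3 - 9*g^2 + 20*g) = (g - 5)*(g + 2)*(g^2 - 4*g) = (g - 5)*(g - 4)*(g + 2)*(g)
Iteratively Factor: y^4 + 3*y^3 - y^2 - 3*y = (y + 1)*(y^3 + 2*y^2 - 3*y) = (y + 1)*(y + 3)*(y^2 - y) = y*(y + 1)*(y + 3)*(y - 1)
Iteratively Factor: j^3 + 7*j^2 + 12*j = (j)*(j^2 + 7*j + 12) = j*(j + 3)*(j + 4)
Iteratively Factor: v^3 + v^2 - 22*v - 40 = (v + 2)*(v^2 - v - 20) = (v + 2)*(v + 4)*(v - 5)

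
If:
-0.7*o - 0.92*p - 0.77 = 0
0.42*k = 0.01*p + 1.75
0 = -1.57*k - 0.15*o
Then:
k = 5.12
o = -53.56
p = 39.91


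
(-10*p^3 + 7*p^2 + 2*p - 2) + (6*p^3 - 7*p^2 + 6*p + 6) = -4*p^3 + 8*p + 4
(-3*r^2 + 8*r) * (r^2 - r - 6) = -3*r^4 + 11*r^3 + 10*r^2 - 48*r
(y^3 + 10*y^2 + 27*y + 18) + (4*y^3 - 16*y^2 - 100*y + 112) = 5*y^3 - 6*y^2 - 73*y + 130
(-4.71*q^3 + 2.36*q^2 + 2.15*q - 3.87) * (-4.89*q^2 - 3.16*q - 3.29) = 23.0319*q^5 + 3.3432*q^4 - 2.4752*q^3 + 4.3659*q^2 + 5.1557*q + 12.7323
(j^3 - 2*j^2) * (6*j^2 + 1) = 6*j^5 - 12*j^4 + j^3 - 2*j^2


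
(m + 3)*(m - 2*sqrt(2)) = m^2 - 2*sqrt(2)*m + 3*m - 6*sqrt(2)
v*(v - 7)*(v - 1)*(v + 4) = v^4 - 4*v^3 - 25*v^2 + 28*v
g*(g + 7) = g^2 + 7*g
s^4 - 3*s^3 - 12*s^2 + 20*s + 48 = (s - 4)*(s - 3)*(s + 2)^2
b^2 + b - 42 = (b - 6)*(b + 7)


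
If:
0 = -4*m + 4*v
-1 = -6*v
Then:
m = 1/6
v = 1/6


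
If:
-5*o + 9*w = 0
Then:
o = 9*w/5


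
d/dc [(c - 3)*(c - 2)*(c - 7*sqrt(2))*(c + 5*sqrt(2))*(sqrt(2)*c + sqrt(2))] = 5*sqrt(2)*c^4 - 16*sqrt(2)*c^3 - 16*c^3 - 207*sqrt(2)*c^2 + 48*c^2 - 8*c + 572*sqrt(2)*c - 70*sqrt(2) - 24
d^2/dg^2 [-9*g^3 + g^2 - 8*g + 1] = 2 - 54*g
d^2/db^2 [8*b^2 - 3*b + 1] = 16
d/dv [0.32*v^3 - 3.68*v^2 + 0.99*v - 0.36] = 0.96*v^2 - 7.36*v + 0.99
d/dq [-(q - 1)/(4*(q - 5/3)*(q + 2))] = 9*(q^2 - 2*q + 3)/(4*(9*q^4 + 6*q^3 - 59*q^2 - 20*q + 100))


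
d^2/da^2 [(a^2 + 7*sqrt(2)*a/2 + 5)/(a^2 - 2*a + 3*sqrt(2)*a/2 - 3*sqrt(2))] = 4*(4*a^3 + 4*sqrt(2)*a^3 + 18*sqrt(2)*a^2 + 30*a^2 + 45*sqrt(2)*a + 66*a + 37 + 33*sqrt(2))/(4*a^6 - 24*a^5 + 18*sqrt(2)*a^5 - 108*sqrt(2)*a^4 + 102*a^4 - 356*a^3 + 243*sqrt(2)*a^3 - 306*sqrt(2)*a^2 + 648*a^2 - 432*a + 324*sqrt(2)*a - 216*sqrt(2))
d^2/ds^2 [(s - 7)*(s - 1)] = 2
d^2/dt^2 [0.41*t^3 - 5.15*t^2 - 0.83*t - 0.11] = 2.46*t - 10.3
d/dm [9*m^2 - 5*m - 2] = 18*m - 5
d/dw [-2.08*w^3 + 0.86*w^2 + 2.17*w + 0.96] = -6.24*w^2 + 1.72*w + 2.17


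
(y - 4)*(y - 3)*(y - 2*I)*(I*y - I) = I*y^4 + 2*y^3 - 8*I*y^3 - 16*y^2 + 19*I*y^2 + 38*y - 12*I*y - 24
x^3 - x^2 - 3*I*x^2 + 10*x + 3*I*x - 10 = (x - 1)*(x - 5*I)*(x + 2*I)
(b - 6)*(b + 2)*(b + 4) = b^3 - 28*b - 48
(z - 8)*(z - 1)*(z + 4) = z^3 - 5*z^2 - 28*z + 32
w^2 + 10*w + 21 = (w + 3)*(w + 7)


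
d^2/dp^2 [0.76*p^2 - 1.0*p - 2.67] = 1.52000000000000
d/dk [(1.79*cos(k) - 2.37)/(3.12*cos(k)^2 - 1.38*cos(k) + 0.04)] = (5.5848*cos(k)^2 - 14.7888*cos(k) + 3.199)*sin(k)/(9.7344*cos(k)^4 - 8.6112*cos(k)^3 + 2.154*cos(k)^2 - 0.1104*cos(k) + 0.0016)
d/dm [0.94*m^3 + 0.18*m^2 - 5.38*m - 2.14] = 2.82*m^2 + 0.36*m - 5.38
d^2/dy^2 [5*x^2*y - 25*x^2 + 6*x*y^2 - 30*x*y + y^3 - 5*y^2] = 12*x + 6*y - 10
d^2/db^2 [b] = 0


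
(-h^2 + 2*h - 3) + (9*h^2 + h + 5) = 8*h^2 + 3*h + 2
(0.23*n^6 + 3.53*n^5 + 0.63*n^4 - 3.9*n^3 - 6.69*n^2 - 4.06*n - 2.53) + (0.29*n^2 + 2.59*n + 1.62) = 0.23*n^6 + 3.53*n^5 + 0.63*n^4 - 3.9*n^3 - 6.4*n^2 - 1.47*n - 0.91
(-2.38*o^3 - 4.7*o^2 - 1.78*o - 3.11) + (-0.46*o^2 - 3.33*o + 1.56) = -2.38*o^3 - 5.16*o^2 - 5.11*o - 1.55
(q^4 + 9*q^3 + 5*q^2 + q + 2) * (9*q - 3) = 9*q^5 + 78*q^4 + 18*q^3 - 6*q^2 + 15*q - 6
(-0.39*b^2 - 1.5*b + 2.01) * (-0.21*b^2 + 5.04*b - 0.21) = 0.0819*b^4 - 1.6506*b^3 - 7.9002*b^2 + 10.4454*b - 0.4221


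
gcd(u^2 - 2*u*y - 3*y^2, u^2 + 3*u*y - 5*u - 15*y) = 1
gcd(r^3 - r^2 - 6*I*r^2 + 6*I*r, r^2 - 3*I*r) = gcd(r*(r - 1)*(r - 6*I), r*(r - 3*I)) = r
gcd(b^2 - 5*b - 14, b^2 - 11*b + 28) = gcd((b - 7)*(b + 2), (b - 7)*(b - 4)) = b - 7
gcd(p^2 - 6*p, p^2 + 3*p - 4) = 1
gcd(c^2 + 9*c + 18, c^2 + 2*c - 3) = c + 3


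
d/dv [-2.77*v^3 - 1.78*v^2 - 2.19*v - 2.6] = -8.31*v^2 - 3.56*v - 2.19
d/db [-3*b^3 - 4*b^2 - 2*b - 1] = -9*b^2 - 8*b - 2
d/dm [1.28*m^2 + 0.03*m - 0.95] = 2.56*m + 0.03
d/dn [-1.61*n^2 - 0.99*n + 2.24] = -3.22*n - 0.99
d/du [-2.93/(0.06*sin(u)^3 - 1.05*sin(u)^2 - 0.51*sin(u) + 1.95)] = (0.5274*sin(u)^2 - 6.153*sin(u) - 1.4943)*cos(u)/(0.06*sin(u)^3 - 1.05*sin(u)^2 - 0.51*sin(u) + 1.95)^2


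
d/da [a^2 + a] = 2*a + 1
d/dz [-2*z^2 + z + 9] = 1 - 4*z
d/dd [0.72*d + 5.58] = 0.720000000000000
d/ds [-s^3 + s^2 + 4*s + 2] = -3*s^2 + 2*s + 4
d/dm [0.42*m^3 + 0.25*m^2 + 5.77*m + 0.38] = 1.26*m^2 + 0.5*m + 5.77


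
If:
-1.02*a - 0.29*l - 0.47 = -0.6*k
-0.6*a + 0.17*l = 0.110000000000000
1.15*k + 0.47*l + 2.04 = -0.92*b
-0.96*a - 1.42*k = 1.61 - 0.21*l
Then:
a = -0.60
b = -0.28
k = -0.95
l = -1.47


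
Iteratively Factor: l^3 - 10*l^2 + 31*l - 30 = (l - 3)*(l^2 - 7*l + 10) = (l - 5)*(l - 3)*(l - 2)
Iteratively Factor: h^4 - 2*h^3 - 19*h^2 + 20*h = (h - 1)*(h^3 - h^2 - 20*h) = (h - 1)*(h + 4)*(h^2 - 5*h) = h*(h - 1)*(h + 4)*(h - 5)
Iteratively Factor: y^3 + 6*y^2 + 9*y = (y)*(y^2 + 6*y + 9) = y*(y + 3)*(y + 3)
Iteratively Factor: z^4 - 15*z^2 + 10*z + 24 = (z + 1)*(z^3 - z^2 - 14*z + 24) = (z - 3)*(z + 1)*(z^2 + 2*z - 8) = (z - 3)*(z - 2)*(z + 1)*(z + 4)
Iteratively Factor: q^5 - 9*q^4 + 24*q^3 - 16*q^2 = (q - 4)*(q^4 - 5*q^3 + 4*q^2) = (q - 4)*(q - 1)*(q^3 - 4*q^2) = (q - 4)^2*(q - 1)*(q^2) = q*(q - 4)^2*(q - 1)*(q)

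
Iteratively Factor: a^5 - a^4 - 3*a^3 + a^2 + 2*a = (a - 2)*(a^4 + a^3 - a^2 - a) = (a - 2)*(a + 1)*(a^3 - a) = (a - 2)*(a + 1)^2*(a^2 - a) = a*(a - 2)*(a + 1)^2*(a - 1)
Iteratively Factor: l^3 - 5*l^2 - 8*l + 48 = (l - 4)*(l^2 - l - 12) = (l - 4)*(l + 3)*(l - 4)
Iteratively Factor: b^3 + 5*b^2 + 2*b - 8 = (b + 4)*(b^2 + b - 2) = (b + 2)*(b + 4)*(b - 1)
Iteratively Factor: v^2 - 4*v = (v - 4)*(v)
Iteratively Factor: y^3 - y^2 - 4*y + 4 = (y - 2)*(y^2 + y - 2) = (y - 2)*(y + 2)*(y - 1)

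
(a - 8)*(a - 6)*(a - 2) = a^3 - 16*a^2 + 76*a - 96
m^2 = m^2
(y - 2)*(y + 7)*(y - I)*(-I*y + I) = -I*y^4 - y^3 - 4*I*y^3 - 4*y^2 + 19*I*y^2 + 19*y - 14*I*y - 14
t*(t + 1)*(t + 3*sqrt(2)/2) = t^3 + t^2 + 3*sqrt(2)*t^2/2 + 3*sqrt(2)*t/2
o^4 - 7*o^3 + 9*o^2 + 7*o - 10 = (o - 5)*(o - 2)*(o - 1)*(o + 1)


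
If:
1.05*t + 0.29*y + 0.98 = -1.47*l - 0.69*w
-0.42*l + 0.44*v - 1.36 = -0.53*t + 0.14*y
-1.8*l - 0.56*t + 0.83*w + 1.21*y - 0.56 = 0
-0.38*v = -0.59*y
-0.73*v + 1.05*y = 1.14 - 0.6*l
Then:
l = 2.99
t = -3.10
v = 12.18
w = -6.37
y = 7.84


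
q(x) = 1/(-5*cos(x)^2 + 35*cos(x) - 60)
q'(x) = (-10*sin(x)*cos(x) + 35*sin(x))/(-5*cos(x)^2 + 35*cos(x) - 60)^2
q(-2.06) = -0.01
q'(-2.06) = -0.01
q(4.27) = -0.01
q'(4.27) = -0.01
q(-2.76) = -0.01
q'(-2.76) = -0.00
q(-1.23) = -0.02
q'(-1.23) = -0.01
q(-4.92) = -0.02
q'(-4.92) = 0.01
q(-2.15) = -0.01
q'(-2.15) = -0.01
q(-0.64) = -0.03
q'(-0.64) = -0.01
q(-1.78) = -0.01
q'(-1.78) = -0.01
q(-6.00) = -0.03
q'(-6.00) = 0.01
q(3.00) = -0.01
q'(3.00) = 0.00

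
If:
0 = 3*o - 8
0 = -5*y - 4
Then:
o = 8/3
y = -4/5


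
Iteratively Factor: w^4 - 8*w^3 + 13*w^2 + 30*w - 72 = (w - 3)*(w^3 - 5*w^2 - 2*w + 24) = (w - 3)^2*(w^2 - 2*w - 8) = (w - 3)^2*(w + 2)*(w - 4)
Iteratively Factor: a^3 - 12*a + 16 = (a - 2)*(a^2 + 2*a - 8) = (a - 2)*(a + 4)*(a - 2)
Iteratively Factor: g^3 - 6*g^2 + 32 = (g + 2)*(g^2 - 8*g + 16) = (g - 4)*(g + 2)*(g - 4)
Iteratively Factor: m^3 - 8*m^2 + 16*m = (m)*(m^2 - 8*m + 16) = m*(m - 4)*(m - 4)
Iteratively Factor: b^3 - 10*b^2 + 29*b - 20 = (b - 1)*(b^2 - 9*b + 20) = (b - 5)*(b - 1)*(b - 4)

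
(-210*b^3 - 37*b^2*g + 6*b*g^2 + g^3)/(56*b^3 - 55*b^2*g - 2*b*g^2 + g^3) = (-30*b^2 - b*g + g^2)/(8*b^2 - 9*b*g + g^2)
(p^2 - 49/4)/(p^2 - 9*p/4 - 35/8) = 2*(2*p + 7)/(4*p + 5)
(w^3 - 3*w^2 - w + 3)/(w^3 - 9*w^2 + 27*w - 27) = (w^2 - 1)/(w^2 - 6*w + 9)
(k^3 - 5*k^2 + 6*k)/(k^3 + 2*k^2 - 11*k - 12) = k*(k - 2)/(k^2 + 5*k + 4)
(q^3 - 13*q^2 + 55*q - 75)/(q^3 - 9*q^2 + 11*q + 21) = (q^2 - 10*q + 25)/(q^2 - 6*q - 7)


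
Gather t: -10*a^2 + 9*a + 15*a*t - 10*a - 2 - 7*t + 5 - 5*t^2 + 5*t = -10*a^2 - a - 5*t^2 + t*(15*a - 2) + 3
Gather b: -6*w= -6*w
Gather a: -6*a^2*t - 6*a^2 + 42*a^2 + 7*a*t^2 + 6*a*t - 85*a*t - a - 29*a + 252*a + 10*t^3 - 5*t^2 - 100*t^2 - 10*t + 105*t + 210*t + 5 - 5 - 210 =a^2*(36 - 6*t) + a*(7*t^2 - 79*t + 222) + 10*t^3 - 105*t^2 + 305*t - 210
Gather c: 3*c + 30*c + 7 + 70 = 33*c + 77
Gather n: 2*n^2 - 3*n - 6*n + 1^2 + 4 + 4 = 2*n^2 - 9*n + 9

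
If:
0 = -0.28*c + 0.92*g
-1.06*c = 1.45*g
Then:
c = 0.00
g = 0.00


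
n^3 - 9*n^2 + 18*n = n*(n - 6)*(n - 3)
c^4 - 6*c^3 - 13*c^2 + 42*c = c*(c - 7)*(c - 2)*(c + 3)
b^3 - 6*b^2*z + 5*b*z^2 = b*(b - 5*z)*(b - z)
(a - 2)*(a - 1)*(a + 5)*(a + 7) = a^4 + 9*a^3 + a^2 - 81*a + 70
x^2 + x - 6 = (x - 2)*(x + 3)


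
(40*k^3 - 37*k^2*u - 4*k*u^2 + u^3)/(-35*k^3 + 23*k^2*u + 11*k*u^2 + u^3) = (-8*k + u)/(7*k + u)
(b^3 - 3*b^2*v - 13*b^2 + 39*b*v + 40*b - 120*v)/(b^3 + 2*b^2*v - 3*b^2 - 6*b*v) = (b^3 - 3*b^2*v - 13*b^2 + 39*b*v + 40*b - 120*v)/(b*(b^2 + 2*b*v - 3*b - 6*v))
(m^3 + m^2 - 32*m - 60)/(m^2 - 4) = (m^2 - m - 30)/(m - 2)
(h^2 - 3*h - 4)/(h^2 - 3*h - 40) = (-h^2 + 3*h + 4)/(-h^2 + 3*h + 40)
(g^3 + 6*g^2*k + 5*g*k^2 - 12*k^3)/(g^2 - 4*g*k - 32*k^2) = (g^2 + 2*g*k - 3*k^2)/(g - 8*k)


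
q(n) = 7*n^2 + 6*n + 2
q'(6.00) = 90.00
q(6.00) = 290.00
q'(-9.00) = -120.00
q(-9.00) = 515.00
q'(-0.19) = 3.34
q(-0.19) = 1.11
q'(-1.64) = -16.96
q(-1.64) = 10.99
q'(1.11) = 21.54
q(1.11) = 17.28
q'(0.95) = 19.30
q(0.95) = 14.02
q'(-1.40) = -13.60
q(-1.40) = 7.32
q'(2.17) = 36.38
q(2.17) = 47.98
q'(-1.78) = -18.92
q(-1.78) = 13.50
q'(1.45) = 26.30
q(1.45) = 25.42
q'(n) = 14*n + 6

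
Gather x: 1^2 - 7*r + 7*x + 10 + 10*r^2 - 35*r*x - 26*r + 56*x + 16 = 10*r^2 - 33*r + x*(63 - 35*r) + 27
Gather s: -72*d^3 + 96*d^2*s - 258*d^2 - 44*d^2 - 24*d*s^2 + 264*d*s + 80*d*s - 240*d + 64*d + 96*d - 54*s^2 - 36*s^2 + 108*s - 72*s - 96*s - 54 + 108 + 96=-72*d^3 - 302*d^2 - 80*d + s^2*(-24*d - 90) + s*(96*d^2 + 344*d - 60) + 150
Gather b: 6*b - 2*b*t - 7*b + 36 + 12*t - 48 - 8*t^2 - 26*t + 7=b*(-2*t - 1) - 8*t^2 - 14*t - 5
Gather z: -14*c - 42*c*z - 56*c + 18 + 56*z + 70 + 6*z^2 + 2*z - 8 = -70*c + 6*z^2 + z*(58 - 42*c) + 80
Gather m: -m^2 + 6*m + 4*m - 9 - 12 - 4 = -m^2 + 10*m - 25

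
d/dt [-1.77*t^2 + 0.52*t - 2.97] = 0.52 - 3.54*t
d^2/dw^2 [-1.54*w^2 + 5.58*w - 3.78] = -3.08000000000000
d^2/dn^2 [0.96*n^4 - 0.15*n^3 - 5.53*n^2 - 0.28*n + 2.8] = 11.52*n^2 - 0.9*n - 11.06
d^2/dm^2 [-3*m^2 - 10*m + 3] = -6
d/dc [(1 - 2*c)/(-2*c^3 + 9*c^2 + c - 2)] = (4*c^3 - 18*c^2 - 2*c + (2*c - 1)*(-6*c^2 + 18*c + 1) + 4)/(2*c^3 - 9*c^2 - c + 2)^2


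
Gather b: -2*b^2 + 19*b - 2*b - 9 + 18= -2*b^2 + 17*b + 9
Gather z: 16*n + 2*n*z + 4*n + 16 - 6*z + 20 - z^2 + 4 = 20*n - z^2 + z*(2*n - 6) + 40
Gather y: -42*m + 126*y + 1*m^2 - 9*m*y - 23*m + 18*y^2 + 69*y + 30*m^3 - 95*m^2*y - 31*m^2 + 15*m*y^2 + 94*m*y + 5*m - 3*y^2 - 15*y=30*m^3 - 30*m^2 - 60*m + y^2*(15*m + 15) + y*(-95*m^2 + 85*m + 180)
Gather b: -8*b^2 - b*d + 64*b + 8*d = -8*b^2 + b*(64 - d) + 8*d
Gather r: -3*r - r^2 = -r^2 - 3*r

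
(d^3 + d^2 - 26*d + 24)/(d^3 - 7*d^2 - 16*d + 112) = (d^2 + 5*d - 6)/(d^2 - 3*d - 28)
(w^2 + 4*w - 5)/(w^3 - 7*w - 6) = (-w^2 - 4*w + 5)/(-w^3 + 7*w + 6)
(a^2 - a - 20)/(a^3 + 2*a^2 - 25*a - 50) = (a + 4)/(a^2 + 7*a + 10)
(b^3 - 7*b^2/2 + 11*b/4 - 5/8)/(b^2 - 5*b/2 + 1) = (b^2 - 3*b + 5/4)/(b - 2)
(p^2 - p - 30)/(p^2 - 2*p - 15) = (-p^2 + p + 30)/(-p^2 + 2*p + 15)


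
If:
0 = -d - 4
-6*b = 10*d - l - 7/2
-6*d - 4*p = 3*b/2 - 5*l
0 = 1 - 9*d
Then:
No Solution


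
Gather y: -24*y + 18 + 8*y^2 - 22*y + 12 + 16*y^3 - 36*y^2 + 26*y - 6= 16*y^3 - 28*y^2 - 20*y + 24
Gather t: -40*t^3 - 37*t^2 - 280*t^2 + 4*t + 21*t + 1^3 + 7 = -40*t^3 - 317*t^2 + 25*t + 8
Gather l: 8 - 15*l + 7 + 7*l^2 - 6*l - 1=7*l^2 - 21*l + 14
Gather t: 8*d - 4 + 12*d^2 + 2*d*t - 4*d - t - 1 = 12*d^2 + 4*d + t*(2*d - 1) - 5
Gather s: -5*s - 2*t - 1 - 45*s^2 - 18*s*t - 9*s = -45*s^2 + s*(-18*t - 14) - 2*t - 1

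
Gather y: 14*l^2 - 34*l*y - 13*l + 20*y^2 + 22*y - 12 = 14*l^2 - 13*l + 20*y^2 + y*(22 - 34*l) - 12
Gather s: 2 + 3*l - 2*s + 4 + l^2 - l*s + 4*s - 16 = l^2 + 3*l + s*(2 - l) - 10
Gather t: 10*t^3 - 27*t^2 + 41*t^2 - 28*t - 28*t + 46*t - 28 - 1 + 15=10*t^3 + 14*t^2 - 10*t - 14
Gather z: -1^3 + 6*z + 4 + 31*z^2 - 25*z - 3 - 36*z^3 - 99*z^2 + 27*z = -36*z^3 - 68*z^2 + 8*z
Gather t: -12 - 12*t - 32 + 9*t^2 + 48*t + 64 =9*t^2 + 36*t + 20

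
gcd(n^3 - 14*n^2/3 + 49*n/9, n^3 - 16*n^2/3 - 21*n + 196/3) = n - 7/3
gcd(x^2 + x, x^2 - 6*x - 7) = x + 1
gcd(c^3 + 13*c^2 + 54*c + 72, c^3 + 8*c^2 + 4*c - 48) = c^2 + 10*c + 24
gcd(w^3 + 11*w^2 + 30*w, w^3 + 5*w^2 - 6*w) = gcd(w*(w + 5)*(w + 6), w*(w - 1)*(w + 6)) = w^2 + 6*w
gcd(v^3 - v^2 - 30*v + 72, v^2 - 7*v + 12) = v^2 - 7*v + 12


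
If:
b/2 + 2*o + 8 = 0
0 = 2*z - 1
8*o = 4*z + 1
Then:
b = -35/2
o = 3/8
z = 1/2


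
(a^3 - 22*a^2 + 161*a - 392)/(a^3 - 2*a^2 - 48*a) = (a^2 - 14*a + 49)/(a*(a + 6))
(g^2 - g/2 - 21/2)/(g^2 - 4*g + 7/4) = 2*(g + 3)/(2*g - 1)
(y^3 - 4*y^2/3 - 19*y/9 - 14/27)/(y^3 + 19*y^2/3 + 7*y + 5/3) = (9*y^2 - 15*y - 14)/(9*(y^2 + 6*y + 5))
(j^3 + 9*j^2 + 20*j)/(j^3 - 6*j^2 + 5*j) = (j^2 + 9*j + 20)/(j^2 - 6*j + 5)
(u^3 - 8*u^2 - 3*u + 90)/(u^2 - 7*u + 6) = (u^2 - 2*u - 15)/(u - 1)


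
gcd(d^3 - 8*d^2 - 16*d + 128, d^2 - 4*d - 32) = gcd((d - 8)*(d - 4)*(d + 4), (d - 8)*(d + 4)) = d^2 - 4*d - 32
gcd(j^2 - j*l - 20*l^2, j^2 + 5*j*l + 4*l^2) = j + 4*l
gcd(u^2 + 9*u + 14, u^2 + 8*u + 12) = u + 2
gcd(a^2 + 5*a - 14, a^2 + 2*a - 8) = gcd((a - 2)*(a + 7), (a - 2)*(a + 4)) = a - 2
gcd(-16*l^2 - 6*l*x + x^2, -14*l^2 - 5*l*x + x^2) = 2*l + x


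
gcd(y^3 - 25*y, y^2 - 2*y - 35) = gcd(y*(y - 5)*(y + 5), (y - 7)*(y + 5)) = y + 5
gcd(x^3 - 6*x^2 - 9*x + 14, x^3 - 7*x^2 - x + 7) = x^2 - 8*x + 7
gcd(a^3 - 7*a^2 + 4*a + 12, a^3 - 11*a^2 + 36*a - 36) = a^2 - 8*a + 12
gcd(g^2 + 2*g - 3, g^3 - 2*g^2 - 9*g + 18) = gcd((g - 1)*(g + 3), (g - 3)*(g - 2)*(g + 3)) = g + 3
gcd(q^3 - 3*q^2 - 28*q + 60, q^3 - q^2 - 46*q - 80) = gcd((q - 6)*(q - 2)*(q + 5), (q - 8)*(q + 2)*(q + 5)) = q + 5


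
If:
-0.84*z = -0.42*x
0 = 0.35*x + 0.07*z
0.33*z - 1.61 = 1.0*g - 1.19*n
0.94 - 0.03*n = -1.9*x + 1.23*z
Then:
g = 35.68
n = 31.33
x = 0.00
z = 0.00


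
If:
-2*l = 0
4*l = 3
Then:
No Solution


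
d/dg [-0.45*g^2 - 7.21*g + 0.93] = -0.9*g - 7.21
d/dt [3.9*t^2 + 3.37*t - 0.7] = 7.8*t + 3.37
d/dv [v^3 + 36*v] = 3*v^2 + 36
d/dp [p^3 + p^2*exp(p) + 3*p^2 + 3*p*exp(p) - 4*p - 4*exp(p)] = p^2*exp(p) + 3*p^2 + 5*p*exp(p) + 6*p - exp(p) - 4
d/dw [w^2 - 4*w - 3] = 2*w - 4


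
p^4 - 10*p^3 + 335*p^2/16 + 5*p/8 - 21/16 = (p - 7)*(p - 3)*(p - 1/4)*(p + 1/4)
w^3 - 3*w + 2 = (w - 1)^2*(w + 2)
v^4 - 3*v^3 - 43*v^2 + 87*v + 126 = (v - 7)*(v - 3)*(v + 1)*(v + 6)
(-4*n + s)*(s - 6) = -4*n*s + 24*n + s^2 - 6*s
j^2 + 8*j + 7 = (j + 1)*(j + 7)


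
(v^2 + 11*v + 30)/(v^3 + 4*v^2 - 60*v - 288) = (v + 5)/(v^2 - 2*v - 48)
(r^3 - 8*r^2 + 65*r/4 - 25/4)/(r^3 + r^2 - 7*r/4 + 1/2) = (2*r^2 - 15*r + 25)/(2*r^2 + 3*r - 2)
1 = 1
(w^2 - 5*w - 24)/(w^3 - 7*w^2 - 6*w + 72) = (w - 8)/(w^2 - 10*w + 24)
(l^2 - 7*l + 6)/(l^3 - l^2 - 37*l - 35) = (-l^2 + 7*l - 6)/(-l^3 + l^2 + 37*l + 35)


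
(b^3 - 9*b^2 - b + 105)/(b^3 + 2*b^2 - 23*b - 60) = (b - 7)/(b + 4)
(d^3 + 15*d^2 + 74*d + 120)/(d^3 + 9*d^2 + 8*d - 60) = (d + 4)/(d - 2)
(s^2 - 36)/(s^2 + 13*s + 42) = (s - 6)/(s + 7)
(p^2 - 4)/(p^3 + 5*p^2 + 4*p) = (p^2 - 4)/(p*(p^2 + 5*p + 4))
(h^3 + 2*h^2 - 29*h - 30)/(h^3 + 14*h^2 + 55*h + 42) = (h - 5)/(h + 7)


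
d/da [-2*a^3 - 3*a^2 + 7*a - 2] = -6*a^2 - 6*a + 7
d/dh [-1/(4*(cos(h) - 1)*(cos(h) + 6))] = -(2*cos(h) + 5)*sin(h)/(4*(cos(h) - 1)^2*(cos(h) + 6)^2)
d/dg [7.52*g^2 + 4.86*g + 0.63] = 15.04*g + 4.86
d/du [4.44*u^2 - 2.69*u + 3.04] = 8.88*u - 2.69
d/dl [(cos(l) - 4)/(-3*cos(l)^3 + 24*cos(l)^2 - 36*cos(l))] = 2*(-cos(l)^3 + 10*cos(l)^2 - 32*cos(l) + 24)*sin(l)/(3*(cos(l) - 6)^2*(cos(l) - 2)^2*cos(l)^2)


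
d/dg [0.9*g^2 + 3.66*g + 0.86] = 1.8*g + 3.66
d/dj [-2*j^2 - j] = -4*j - 1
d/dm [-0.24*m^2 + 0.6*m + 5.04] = 0.6 - 0.48*m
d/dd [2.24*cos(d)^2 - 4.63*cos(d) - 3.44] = (4.63 - 4.48*cos(d))*sin(d)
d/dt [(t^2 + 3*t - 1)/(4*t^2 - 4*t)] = (-t^2 + t/2 - 1/4)/(t^2*(t^2 - 2*t + 1))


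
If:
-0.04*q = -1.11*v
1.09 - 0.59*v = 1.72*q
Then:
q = 0.63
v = 0.02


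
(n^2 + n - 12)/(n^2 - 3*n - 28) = (n - 3)/(n - 7)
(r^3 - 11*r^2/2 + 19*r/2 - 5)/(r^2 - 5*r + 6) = (2*r^2 - 7*r + 5)/(2*(r - 3))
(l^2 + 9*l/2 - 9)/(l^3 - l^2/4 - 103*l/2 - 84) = 2*(2*l - 3)/(4*l^2 - 25*l - 56)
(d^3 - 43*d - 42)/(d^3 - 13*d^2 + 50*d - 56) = (d^2 + 7*d + 6)/(d^2 - 6*d + 8)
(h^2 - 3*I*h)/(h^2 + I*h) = (h - 3*I)/(h + I)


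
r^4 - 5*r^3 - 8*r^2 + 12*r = r*(r - 6)*(r - 1)*(r + 2)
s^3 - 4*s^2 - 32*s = s*(s - 8)*(s + 4)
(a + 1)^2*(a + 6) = a^3 + 8*a^2 + 13*a + 6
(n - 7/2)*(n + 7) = n^2 + 7*n/2 - 49/2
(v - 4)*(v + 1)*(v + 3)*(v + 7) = v^4 + 7*v^3 - 13*v^2 - 103*v - 84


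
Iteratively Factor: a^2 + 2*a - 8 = (a - 2)*(a + 4)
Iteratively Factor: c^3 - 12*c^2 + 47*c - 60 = (c - 4)*(c^2 - 8*c + 15) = (c - 4)*(c - 3)*(c - 5)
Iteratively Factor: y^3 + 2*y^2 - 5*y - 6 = (y + 3)*(y^2 - y - 2) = (y - 2)*(y + 3)*(y + 1)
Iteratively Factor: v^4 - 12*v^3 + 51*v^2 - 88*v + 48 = (v - 1)*(v^3 - 11*v^2 + 40*v - 48) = (v - 4)*(v - 1)*(v^2 - 7*v + 12) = (v - 4)*(v - 3)*(v - 1)*(v - 4)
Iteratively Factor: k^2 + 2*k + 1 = (k + 1)*(k + 1)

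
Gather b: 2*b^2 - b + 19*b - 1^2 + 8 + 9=2*b^2 + 18*b + 16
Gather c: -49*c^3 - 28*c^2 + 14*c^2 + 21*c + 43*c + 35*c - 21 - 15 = -49*c^3 - 14*c^2 + 99*c - 36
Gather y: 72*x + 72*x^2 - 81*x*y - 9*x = 72*x^2 - 81*x*y + 63*x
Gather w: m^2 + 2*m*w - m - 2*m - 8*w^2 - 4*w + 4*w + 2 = m^2 + 2*m*w - 3*m - 8*w^2 + 2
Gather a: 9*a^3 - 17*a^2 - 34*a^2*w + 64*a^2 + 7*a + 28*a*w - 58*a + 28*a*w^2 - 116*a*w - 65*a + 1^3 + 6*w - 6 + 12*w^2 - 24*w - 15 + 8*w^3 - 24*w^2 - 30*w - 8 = 9*a^3 + a^2*(47 - 34*w) + a*(28*w^2 - 88*w - 116) + 8*w^3 - 12*w^2 - 48*w - 28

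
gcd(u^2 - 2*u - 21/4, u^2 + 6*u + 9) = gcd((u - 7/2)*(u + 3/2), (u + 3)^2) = 1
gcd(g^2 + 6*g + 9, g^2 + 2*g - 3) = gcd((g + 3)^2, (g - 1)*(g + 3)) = g + 3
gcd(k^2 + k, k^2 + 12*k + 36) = 1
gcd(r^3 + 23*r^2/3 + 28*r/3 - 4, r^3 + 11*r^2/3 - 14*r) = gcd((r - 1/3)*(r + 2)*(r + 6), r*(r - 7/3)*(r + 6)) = r + 6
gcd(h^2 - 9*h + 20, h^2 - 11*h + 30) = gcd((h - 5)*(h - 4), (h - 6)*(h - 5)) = h - 5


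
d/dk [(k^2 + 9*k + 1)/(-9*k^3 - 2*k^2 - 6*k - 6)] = (9*k^4 + 162*k^3 + 39*k^2 - 8*k - 48)/(81*k^6 + 36*k^5 + 112*k^4 + 132*k^3 + 60*k^2 + 72*k + 36)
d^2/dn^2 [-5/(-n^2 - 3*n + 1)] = 10*(-n^2 - 3*n + (2*n + 3)^2 + 1)/(n^2 + 3*n - 1)^3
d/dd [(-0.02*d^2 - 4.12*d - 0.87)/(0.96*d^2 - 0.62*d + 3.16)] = (3.9676*d^2 + 1.544*d - 13.5586)/(0.9216*d^4 - 1.1904*d^3 + 6.4516*d^2 - 3.9184*d + 9.9856)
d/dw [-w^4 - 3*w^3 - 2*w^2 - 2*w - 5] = -4*w^3 - 9*w^2 - 4*w - 2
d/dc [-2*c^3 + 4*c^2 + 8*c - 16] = -6*c^2 + 8*c + 8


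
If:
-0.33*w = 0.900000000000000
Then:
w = -2.73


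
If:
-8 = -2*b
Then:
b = 4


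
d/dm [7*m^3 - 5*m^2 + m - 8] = 21*m^2 - 10*m + 1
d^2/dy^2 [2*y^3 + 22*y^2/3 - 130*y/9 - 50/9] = 12*y + 44/3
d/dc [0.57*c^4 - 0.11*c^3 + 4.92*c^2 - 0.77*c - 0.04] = 2.28*c^3 - 0.33*c^2 + 9.84*c - 0.77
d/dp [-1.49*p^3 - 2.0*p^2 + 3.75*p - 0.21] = -4.47*p^2 - 4.0*p + 3.75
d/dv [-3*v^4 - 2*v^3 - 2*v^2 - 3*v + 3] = -12*v^3 - 6*v^2 - 4*v - 3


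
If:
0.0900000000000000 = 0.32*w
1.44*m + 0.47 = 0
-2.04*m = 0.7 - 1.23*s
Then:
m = -0.33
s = 0.03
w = 0.28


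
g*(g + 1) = g^2 + g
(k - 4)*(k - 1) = k^2 - 5*k + 4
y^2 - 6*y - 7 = (y - 7)*(y + 1)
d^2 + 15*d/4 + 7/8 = (d + 1/4)*(d + 7/2)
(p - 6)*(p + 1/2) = p^2 - 11*p/2 - 3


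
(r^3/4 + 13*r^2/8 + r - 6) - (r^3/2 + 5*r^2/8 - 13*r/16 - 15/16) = -r^3/4 + r^2 + 29*r/16 - 81/16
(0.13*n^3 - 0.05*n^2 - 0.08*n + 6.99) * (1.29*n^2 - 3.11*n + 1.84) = 0.1677*n^5 - 0.4688*n^4 + 0.2915*n^3 + 9.1739*n^2 - 21.8861*n + 12.8616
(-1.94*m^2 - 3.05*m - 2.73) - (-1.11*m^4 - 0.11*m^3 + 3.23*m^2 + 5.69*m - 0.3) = 1.11*m^4 + 0.11*m^3 - 5.17*m^2 - 8.74*m - 2.43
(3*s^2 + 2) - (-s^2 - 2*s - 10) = 4*s^2 + 2*s + 12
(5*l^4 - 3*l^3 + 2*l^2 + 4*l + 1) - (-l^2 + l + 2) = 5*l^4 - 3*l^3 + 3*l^2 + 3*l - 1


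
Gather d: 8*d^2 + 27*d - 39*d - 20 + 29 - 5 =8*d^2 - 12*d + 4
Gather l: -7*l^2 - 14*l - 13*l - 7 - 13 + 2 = -7*l^2 - 27*l - 18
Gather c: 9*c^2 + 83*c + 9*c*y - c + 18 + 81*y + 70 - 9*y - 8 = 9*c^2 + c*(9*y + 82) + 72*y + 80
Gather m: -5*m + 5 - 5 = -5*m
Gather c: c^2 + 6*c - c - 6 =c^2 + 5*c - 6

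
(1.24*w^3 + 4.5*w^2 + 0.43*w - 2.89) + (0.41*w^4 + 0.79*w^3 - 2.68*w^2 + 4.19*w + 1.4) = 0.41*w^4 + 2.03*w^3 + 1.82*w^2 + 4.62*w - 1.49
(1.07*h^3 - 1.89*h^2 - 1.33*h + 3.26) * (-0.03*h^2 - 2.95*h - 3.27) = -0.0321*h^5 - 3.0998*h^4 + 2.1165*h^3 + 10.006*h^2 - 5.2679*h - 10.6602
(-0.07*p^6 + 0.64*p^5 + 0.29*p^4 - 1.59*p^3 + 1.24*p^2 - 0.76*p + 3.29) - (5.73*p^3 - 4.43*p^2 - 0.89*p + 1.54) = -0.07*p^6 + 0.64*p^5 + 0.29*p^4 - 7.32*p^3 + 5.67*p^2 + 0.13*p + 1.75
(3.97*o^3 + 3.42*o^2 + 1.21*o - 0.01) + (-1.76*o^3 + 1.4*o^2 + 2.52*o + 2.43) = 2.21*o^3 + 4.82*o^2 + 3.73*o + 2.42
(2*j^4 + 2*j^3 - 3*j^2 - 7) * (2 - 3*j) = -6*j^5 - 2*j^4 + 13*j^3 - 6*j^2 + 21*j - 14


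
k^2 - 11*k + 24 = (k - 8)*(k - 3)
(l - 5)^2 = l^2 - 10*l + 25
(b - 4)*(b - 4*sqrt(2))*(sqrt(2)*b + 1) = sqrt(2)*b^3 - 7*b^2 - 4*sqrt(2)*b^2 - 4*sqrt(2)*b + 28*b + 16*sqrt(2)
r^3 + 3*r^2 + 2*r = r*(r + 1)*(r + 2)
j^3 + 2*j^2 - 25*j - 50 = (j - 5)*(j + 2)*(j + 5)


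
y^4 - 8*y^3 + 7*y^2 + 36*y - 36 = (y - 6)*(y - 3)*(y - 1)*(y + 2)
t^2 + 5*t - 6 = (t - 1)*(t + 6)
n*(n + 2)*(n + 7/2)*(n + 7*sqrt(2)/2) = n^4 + 7*sqrt(2)*n^3/2 + 11*n^3/2 + 7*n^2 + 77*sqrt(2)*n^2/4 + 49*sqrt(2)*n/2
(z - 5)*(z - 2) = z^2 - 7*z + 10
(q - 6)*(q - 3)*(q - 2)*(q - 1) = q^4 - 12*q^3 + 47*q^2 - 72*q + 36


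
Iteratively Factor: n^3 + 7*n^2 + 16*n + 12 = (n + 3)*(n^2 + 4*n + 4) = (n + 2)*(n + 3)*(n + 2)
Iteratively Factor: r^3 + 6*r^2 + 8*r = (r + 4)*(r^2 + 2*r) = (r + 2)*(r + 4)*(r)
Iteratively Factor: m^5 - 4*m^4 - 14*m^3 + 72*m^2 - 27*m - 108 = (m + 1)*(m^4 - 5*m^3 - 9*m^2 + 81*m - 108) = (m - 3)*(m + 1)*(m^3 - 2*m^2 - 15*m + 36) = (m - 3)^2*(m + 1)*(m^2 + m - 12) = (m - 3)^3*(m + 1)*(m + 4)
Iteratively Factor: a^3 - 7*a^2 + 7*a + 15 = (a - 5)*(a^2 - 2*a - 3) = (a - 5)*(a + 1)*(a - 3)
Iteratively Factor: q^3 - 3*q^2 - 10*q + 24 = (q + 3)*(q^2 - 6*q + 8) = (q - 2)*(q + 3)*(q - 4)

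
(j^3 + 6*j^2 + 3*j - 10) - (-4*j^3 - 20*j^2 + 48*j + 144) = 5*j^3 + 26*j^2 - 45*j - 154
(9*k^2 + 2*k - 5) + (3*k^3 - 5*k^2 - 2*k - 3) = 3*k^3 + 4*k^2 - 8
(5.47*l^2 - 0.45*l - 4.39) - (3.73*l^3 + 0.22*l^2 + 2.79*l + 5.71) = -3.73*l^3 + 5.25*l^2 - 3.24*l - 10.1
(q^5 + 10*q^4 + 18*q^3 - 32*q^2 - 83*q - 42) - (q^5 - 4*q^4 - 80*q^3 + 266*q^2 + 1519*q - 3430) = 14*q^4 + 98*q^3 - 298*q^2 - 1602*q + 3388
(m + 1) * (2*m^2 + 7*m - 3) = 2*m^3 + 9*m^2 + 4*m - 3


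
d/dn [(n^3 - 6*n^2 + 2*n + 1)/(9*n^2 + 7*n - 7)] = (9*n^4 + 14*n^3 - 81*n^2 + 66*n - 21)/(81*n^4 + 126*n^3 - 77*n^2 - 98*n + 49)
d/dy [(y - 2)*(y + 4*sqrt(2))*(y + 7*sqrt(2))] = 3*y^2 - 4*y + 22*sqrt(2)*y - 22*sqrt(2) + 56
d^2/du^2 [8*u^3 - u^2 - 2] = 48*u - 2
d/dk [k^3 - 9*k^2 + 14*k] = 3*k^2 - 18*k + 14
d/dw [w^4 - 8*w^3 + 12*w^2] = 4*w*(w^2 - 6*w + 6)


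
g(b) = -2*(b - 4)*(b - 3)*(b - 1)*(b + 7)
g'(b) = -2*(b - 4)*(b - 3)*(b - 1) - 2*(b - 4)*(b - 3)*(b + 7) - 2*(b - 4)*(b - 1)*(b + 7) - 2*(b - 3)*(b - 1)*(b + 7) = -8*b^3 + 6*b^2 + 148*b - 242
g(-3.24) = 1440.48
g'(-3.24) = -386.44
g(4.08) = -5.90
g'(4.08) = -81.62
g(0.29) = 104.08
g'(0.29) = -198.77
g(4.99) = -188.50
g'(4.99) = -348.09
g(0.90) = 10.29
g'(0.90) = -109.77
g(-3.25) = 1444.34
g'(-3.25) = -385.00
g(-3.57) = 1559.20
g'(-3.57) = -329.90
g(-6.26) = 1020.84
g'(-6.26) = 1029.16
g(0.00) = 168.00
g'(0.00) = -242.00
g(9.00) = -7680.00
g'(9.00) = -4256.00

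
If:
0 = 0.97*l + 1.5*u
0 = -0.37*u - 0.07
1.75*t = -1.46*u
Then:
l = 0.29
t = 0.16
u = -0.19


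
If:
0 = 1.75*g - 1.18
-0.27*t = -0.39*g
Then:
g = 0.67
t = 0.97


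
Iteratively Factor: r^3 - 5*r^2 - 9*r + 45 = (r - 3)*(r^2 - 2*r - 15) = (r - 3)*(r + 3)*(r - 5)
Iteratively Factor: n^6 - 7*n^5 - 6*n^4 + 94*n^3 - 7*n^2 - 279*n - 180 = (n + 3)*(n^5 - 10*n^4 + 24*n^3 + 22*n^2 - 73*n - 60) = (n - 3)*(n + 3)*(n^4 - 7*n^3 + 3*n^2 + 31*n + 20) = (n - 3)*(n + 1)*(n + 3)*(n^3 - 8*n^2 + 11*n + 20) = (n - 5)*(n - 3)*(n + 1)*(n + 3)*(n^2 - 3*n - 4) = (n - 5)*(n - 3)*(n + 1)^2*(n + 3)*(n - 4)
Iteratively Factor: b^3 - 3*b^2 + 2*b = (b - 1)*(b^2 - 2*b) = b*(b - 1)*(b - 2)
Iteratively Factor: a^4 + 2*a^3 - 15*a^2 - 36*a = (a - 4)*(a^3 + 6*a^2 + 9*a) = a*(a - 4)*(a^2 + 6*a + 9) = a*(a - 4)*(a + 3)*(a + 3)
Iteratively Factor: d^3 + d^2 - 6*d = (d - 2)*(d^2 + 3*d) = d*(d - 2)*(d + 3)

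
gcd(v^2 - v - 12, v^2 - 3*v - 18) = v + 3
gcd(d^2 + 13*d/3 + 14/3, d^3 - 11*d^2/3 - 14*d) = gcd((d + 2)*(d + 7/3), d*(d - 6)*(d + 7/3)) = d + 7/3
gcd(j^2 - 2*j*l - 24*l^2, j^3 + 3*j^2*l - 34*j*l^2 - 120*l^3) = j^2 - 2*j*l - 24*l^2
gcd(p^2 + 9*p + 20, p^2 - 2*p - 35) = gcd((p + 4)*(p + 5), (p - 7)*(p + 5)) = p + 5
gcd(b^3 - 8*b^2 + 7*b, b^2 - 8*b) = b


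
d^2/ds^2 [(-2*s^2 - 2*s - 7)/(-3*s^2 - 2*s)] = 2*(6*s^3 + 189*s^2 + 126*s + 28)/(s^3*(27*s^3 + 54*s^2 + 36*s + 8))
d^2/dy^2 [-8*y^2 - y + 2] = -16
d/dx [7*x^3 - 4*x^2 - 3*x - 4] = 21*x^2 - 8*x - 3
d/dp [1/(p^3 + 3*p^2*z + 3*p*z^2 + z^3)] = -3/(p^4 + 4*p^3*z + 6*p^2*z^2 + 4*p*z^3 + z^4)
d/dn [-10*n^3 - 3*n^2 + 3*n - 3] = -30*n^2 - 6*n + 3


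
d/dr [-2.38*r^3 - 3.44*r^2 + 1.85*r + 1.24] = -7.14*r^2 - 6.88*r + 1.85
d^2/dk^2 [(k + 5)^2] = 2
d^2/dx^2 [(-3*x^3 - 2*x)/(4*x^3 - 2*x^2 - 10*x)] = (-6*x^3 - 114*x^2 + 12*x - 97)/(8*x^6 - 12*x^5 - 54*x^4 + 59*x^3 + 135*x^2 - 75*x - 125)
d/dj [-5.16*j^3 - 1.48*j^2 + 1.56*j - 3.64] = -15.48*j^2 - 2.96*j + 1.56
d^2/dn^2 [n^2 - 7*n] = 2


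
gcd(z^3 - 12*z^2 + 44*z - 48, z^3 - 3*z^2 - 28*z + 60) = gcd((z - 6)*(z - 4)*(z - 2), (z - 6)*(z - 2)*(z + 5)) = z^2 - 8*z + 12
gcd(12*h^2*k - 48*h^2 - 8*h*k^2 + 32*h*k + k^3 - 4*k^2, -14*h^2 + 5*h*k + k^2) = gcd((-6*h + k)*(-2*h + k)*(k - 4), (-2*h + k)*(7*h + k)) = 2*h - k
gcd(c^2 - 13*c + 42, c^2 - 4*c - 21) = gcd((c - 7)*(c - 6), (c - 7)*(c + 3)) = c - 7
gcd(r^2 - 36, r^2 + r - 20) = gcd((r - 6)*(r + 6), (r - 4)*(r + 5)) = 1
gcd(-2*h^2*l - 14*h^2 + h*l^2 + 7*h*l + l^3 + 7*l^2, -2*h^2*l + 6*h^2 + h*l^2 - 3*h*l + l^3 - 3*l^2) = 2*h^2 - h*l - l^2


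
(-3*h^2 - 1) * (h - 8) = -3*h^3 + 24*h^2 - h + 8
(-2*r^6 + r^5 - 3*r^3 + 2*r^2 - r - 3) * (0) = 0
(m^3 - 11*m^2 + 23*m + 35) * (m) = m^4 - 11*m^3 + 23*m^2 + 35*m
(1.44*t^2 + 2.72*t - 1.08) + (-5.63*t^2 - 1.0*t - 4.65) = -4.19*t^2 + 1.72*t - 5.73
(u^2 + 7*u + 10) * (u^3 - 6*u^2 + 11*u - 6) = u^5 + u^4 - 21*u^3 + 11*u^2 + 68*u - 60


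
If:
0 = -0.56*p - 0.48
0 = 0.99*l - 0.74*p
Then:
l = -0.64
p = -0.86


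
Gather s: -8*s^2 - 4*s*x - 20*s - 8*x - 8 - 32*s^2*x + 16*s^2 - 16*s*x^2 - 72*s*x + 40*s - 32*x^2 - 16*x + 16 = s^2*(8 - 32*x) + s*(-16*x^2 - 76*x + 20) - 32*x^2 - 24*x + 8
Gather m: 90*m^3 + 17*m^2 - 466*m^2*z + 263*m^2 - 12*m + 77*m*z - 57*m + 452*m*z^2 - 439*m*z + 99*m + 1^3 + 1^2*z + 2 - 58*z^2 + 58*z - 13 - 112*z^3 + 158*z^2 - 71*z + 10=90*m^3 + m^2*(280 - 466*z) + m*(452*z^2 - 362*z + 30) - 112*z^3 + 100*z^2 - 12*z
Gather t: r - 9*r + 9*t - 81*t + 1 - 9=-8*r - 72*t - 8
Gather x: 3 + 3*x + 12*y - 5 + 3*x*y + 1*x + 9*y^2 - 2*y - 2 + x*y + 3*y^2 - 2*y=x*(4*y + 4) + 12*y^2 + 8*y - 4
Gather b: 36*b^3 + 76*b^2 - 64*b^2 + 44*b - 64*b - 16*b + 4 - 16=36*b^3 + 12*b^2 - 36*b - 12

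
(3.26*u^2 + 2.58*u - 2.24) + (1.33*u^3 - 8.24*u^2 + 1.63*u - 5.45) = 1.33*u^3 - 4.98*u^2 + 4.21*u - 7.69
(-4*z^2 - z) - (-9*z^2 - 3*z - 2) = 5*z^2 + 2*z + 2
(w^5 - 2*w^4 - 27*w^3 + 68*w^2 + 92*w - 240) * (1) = w^5 - 2*w^4 - 27*w^3 + 68*w^2 + 92*w - 240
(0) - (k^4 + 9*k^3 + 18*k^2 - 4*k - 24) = -k^4 - 9*k^3 - 18*k^2 + 4*k + 24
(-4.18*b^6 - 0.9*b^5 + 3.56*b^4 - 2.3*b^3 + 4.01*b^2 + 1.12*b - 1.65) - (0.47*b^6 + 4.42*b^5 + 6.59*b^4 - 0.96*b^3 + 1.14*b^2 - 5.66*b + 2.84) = -4.65*b^6 - 5.32*b^5 - 3.03*b^4 - 1.34*b^3 + 2.87*b^2 + 6.78*b - 4.49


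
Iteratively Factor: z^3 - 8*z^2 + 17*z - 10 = (z - 5)*(z^2 - 3*z + 2) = (z - 5)*(z - 1)*(z - 2)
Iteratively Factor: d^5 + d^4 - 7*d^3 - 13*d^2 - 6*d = (d + 1)*(d^4 - 7*d^2 - 6*d) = (d - 3)*(d + 1)*(d^3 + 3*d^2 + 2*d) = d*(d - 3)*(d + 1)*(d^2 + 3*d + 2) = d*(d - 3)*(d + 1)*(d + 2)*(d + 1)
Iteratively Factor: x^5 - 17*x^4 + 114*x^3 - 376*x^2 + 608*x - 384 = (x - 4)*(x^4 - 13*x^3 + 62*x^2 - 128*x + 96) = (x - 4)*(x - 2)*(x^3 - 11*x^2 + 40*x - 48) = (x - 4)^2*(x - 2)*(x^2 - 7*x + 12) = (x - 4)^3*(x - 2)*(x - 3)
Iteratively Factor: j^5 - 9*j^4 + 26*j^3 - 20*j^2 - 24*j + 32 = (j + 1)*(j^4 - 10*j^3 + 36*j^2 - 56*j + 32) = (j - 2)*(j + 1)*(j^3 - 8*j^2 + 20*j - 16) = (j - 4)*(j - 2)*(j + 1)*(j^2 - 4*j + 4) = (j - 4)*(j - 2)^2*(j + 1)*(j - 2)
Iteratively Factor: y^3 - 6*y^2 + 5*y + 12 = (y + 1)*(y^2 - 7*y + 12) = (y - 4)*(y + 1)*(y - 3)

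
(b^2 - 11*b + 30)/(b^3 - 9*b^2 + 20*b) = (b - 6)/(b*(b - 4))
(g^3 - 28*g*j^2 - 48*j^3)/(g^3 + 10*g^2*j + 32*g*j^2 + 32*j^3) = (g - 6*j)/(g + 4*j)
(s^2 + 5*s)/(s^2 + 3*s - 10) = s/(s - 2)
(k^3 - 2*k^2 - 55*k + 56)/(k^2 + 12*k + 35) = (k^2 - 9*k + 8)/(k + 5)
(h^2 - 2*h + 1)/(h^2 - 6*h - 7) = (-h^2 + 2*h - 1)/(-h^2 + 6*h + 7)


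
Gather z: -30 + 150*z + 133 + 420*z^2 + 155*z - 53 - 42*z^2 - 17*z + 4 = 378*z^2 + 288*z + 54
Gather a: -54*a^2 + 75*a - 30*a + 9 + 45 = -54*a^2 + 45*a + 54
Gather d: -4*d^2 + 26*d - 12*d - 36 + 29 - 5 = -4*d^2 + 14*d - 12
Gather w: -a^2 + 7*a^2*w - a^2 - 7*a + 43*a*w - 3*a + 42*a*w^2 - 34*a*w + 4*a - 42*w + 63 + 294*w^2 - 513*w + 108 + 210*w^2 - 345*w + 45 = -2*a^2 - 6*a + w^2*(42*a + 504) + w*(7*a^2 + 9*a - 900) + 216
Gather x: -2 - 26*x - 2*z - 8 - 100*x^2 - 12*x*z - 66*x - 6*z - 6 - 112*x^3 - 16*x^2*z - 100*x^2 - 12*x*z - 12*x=-112*x^3 + x^2*(-16*z - 200) + x*(-24*z - 104) - 8*z - 16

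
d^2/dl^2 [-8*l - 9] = 0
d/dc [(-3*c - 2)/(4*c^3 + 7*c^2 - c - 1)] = (-12*c^3 - 21*c^2 + 3*c + (3*c + 2)*(12*c^2 + 14*c - 1) + 3)/(4*c^3 + 7*c^2 - c - 1)^2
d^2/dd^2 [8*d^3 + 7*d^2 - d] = 48*d + 14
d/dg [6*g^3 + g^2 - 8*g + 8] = 18*g^2 + 2*g - 8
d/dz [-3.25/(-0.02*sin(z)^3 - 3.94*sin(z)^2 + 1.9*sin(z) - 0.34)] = (-0.195*sin(z)^2 - 25.61*sin(z) + 6.175)*cos(z)/(0.02*sin(z)^3 + 3.94*sin(z)^2 - 1.9*sin(z) + 0.34)^2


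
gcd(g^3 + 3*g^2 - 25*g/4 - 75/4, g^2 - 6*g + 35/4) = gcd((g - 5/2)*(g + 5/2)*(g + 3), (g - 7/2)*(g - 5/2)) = g - 5/2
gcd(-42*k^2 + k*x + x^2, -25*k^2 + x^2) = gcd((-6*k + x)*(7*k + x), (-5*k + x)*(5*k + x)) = 1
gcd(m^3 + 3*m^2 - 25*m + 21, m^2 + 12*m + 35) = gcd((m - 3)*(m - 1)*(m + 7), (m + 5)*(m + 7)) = m + 7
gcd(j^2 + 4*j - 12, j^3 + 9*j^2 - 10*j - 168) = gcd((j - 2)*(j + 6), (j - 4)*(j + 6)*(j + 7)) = j + 6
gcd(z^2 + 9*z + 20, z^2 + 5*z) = z + 5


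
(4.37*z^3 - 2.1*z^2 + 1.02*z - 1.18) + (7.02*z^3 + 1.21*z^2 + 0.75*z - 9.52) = 11.39*z^3 - 0.89*z^2 + 1.77*z - 10.7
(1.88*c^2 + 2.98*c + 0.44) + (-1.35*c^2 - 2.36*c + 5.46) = 0.53*c^2 + 0.62*c + 5.9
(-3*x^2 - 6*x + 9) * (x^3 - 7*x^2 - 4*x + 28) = -3*x^5 + 15*x^4 + 63*x^3 - 123*x^2 - 204*x + 252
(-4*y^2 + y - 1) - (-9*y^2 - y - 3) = 5*y^2 + 2*y + 2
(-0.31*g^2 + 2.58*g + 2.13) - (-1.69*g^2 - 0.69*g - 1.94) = 1.38*g^2 + 3.27*g + 4.07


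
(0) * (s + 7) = 0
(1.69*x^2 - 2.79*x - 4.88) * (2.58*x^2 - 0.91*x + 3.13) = 4.3602*x^4 - 8.7361*x^3 - 4.7618*x^2 - 4.2919*x - 15.2744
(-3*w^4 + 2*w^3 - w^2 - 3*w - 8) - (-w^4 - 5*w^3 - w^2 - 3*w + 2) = -2*w^4 + 7*w^3 - 10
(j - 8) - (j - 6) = -2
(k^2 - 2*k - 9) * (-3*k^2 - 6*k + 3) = -3*k^4 + 42*k^2 + 48*k - 27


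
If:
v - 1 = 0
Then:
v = 1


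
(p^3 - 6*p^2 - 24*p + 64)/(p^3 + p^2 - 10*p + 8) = (p - 8)/(p - 1)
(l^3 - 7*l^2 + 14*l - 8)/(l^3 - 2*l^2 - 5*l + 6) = (l^2 - 6*l + 8)/(l^2 - l - 6)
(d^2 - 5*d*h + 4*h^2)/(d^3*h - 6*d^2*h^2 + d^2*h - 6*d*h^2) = (d^2 - 5*d*h + 4*h^2)/(d*h*(d^2 - 6*d*h + d - 6*h))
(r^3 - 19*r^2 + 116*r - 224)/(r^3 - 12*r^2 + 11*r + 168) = (r - 4)/(r + 3)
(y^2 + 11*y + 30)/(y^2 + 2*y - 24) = (y + 5)/(y - 4)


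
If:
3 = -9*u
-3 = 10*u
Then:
No Solution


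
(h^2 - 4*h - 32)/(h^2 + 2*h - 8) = (h - 8)/(h - 2)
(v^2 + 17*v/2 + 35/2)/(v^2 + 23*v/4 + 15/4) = 2*(2*v + 7)/(4*v + 3)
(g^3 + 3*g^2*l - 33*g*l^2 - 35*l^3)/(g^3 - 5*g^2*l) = 1 + 8*l/g + 7*l^2/g^2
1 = 1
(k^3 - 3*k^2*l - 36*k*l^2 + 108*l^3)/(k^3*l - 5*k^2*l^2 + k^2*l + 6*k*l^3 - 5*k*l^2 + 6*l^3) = (k^2 - 36*l^2)/(l*(k^2 - 2*k*l + k - 2*l))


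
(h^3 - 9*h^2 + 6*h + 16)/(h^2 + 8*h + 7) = (h^2 - 10*h + 16)/(h + 7)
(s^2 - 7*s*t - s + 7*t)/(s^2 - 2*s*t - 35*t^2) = (s - 1)/(s + 5*t)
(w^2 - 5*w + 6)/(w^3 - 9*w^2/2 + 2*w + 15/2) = 2*(w - 2)/(2*w^2 - 3*w - 5)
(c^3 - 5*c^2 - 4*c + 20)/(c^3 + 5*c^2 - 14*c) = (c^2 - 3*c - 10)/(c*(c + 7))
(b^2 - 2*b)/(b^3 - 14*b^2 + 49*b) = (b - 2)/(b^2 - 14*b + 49)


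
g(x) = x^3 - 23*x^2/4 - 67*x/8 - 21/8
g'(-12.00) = 561.62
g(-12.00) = -2458.12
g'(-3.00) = 53.12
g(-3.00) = -56.25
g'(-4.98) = 123.30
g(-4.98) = -227.03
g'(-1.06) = 7.19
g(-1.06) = -1.40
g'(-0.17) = -6.33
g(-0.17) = -1.37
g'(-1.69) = 19.63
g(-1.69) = -9.72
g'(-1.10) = 7.90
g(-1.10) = -1.70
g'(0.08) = -9.28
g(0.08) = -3.33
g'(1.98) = -19.38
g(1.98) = -33.99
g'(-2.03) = 27.33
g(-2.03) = -17.68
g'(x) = 3*x^2 - 23*x/2 - 67/8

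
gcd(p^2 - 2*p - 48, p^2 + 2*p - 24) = p + 6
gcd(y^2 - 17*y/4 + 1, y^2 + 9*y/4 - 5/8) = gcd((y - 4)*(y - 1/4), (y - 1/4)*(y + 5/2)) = y - 1/4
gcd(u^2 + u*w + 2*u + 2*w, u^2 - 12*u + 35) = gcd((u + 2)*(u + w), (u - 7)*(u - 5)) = 1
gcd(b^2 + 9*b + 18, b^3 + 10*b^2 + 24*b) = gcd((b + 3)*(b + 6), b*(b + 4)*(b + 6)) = b + 6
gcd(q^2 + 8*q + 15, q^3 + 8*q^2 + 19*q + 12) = q + 3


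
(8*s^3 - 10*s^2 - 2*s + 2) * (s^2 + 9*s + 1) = 8*s^5 + 62*s^4 - 84*s^3 - 26*s^2 + 16*s + 2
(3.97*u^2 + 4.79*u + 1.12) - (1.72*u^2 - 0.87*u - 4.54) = 2.25*u^2 + 5.66*u + 5.66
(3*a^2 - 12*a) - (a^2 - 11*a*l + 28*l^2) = 2*a^2 + 11*a*l - 12*a - 28*l^2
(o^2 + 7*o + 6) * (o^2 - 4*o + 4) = o^4 + 3*o^3 - 18*o^2 + 4*o + 24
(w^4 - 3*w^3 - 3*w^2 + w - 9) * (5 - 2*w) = -2*w^5 + 11*w^4 - 9*w^3 - 17*w^2 + 23*w - 45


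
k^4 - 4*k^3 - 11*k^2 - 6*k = k*(k - 6)*(k + 1)^2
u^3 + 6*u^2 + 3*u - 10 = (u - 1)*(u + 2)*(u + 5)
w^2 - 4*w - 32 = (w - 8)*(w + 4)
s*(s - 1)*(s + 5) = s^3 + 4*s^2 - 5*s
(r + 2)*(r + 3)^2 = r^3 + 8*r^2 + 21*r + 18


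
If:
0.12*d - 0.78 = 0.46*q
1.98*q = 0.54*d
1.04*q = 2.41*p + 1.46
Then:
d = -143.00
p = -17.44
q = -39.00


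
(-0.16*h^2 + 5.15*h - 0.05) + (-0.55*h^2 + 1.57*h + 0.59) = -0.71*h^2 + 6.72*h + 0.54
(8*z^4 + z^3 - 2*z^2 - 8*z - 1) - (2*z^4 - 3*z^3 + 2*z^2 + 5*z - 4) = 6*z^4 + 4*z^3 - 4*z^2 - 13*z + 3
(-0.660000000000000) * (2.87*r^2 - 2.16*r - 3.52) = -1.8942*r^2 + 1.4256*r + 2.3232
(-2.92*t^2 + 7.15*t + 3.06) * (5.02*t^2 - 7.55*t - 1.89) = -14.6584*t^4 + 57.939*t^3 - 33.1025*t^2 - 36.6165*t - 5.7834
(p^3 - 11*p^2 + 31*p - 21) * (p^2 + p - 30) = p^5 - 10*p^4 - 10*p^3 + 340*p^2 - 951*p + 630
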